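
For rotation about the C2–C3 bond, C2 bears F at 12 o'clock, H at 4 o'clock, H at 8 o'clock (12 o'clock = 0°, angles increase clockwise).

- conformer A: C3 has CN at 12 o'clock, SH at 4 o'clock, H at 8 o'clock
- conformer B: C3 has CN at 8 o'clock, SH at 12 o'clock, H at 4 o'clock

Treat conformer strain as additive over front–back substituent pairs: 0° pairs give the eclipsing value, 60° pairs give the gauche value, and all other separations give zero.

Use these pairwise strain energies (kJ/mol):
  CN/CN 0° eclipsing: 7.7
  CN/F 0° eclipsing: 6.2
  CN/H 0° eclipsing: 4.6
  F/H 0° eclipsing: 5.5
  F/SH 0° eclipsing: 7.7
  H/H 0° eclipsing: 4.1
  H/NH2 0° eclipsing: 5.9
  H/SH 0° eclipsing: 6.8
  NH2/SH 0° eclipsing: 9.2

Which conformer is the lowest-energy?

A (eclipsed): F(0°)/CN(0°) eclipsed 6.2; H(120°)/SH(120°) eclipsed 6.8; H(240°)/H(240°) eclipsed 4.1 → 17.1 kJ/mol.
B (eclipsed): F(0°)/SH(0°) eclipsed 7.7; H(120°)/H(120°) eclipsed 4.1; H(240°)/CN(240°) eclipsed 4.6 → 16.4 kJ/mol.
B has the lowest total (16.4 kJ/mol).

B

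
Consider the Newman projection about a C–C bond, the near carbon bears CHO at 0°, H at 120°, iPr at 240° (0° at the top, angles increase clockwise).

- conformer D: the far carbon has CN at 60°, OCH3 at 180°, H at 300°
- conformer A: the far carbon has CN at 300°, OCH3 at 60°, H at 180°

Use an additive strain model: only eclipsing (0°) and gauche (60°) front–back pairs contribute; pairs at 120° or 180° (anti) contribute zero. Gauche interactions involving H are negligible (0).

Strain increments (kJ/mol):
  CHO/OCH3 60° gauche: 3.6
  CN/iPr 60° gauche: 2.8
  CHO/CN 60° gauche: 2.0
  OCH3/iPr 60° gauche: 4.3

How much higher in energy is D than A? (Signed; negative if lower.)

-2.1 kJ/mol

D is staggered. CHO at 0° is gauche with CN at 60° (2.0); iPr at 240° is gauche with OCH3 at 180° (4.3). Total 6.3 kJ/mol.
A is staggered. CHO at 0° is gauche with CN at 300° (2.0); CHO at 0° is gauche with OCH3 at 60° (3.6); iPr at 240° is gauche with CN at 300° (2.8). Total 8.4 kJ/mol.
E(D) − E(A) = 6.3 − 8.4 = -2.1 kJ/mol.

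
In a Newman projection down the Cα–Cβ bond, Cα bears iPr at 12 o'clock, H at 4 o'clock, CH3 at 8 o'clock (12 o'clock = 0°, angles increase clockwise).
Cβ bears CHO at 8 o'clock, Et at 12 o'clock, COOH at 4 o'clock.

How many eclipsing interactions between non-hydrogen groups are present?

2

Non-H eclipsing pairs: iPr(0°)/Et(0°); CH3(240°)/CHO(240°) — 2 interactions.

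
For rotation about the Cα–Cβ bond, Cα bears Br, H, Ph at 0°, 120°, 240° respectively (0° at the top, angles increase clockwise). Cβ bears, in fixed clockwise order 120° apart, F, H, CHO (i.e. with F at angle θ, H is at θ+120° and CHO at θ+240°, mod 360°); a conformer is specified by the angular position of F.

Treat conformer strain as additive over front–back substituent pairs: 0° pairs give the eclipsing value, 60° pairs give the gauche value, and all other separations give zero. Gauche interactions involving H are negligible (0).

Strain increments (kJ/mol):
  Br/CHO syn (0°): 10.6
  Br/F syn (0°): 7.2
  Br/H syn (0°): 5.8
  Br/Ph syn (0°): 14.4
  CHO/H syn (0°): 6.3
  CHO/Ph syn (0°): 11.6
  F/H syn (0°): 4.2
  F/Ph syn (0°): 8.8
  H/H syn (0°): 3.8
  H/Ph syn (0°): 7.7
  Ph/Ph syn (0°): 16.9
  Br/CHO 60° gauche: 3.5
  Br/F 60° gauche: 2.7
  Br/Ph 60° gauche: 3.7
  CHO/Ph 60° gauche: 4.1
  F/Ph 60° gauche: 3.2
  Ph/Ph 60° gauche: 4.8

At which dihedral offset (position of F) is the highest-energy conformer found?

0°

F at 0° is eclipsed. Br at 0° is eclipsed with F at 0° (7.2); H at 120° is eclipsed with H at 120° (3.8); Ph at 240° is eclipsed with CHO at 240° (11.6). Total 22.6 kJ/mol.
F at 60° is staggered. Br at 0° is gauche with F at 60° (2.7); Br at 0° is gauche with CHO at 300° (3.5); Ph at 240° is gauche with CHO at 300° (4.1). Total 10.3 kJ/mol.
F at 120° is eclipsed. Br at 0° is eclipsed with CHO at 0° (10.6); H at 120° is eclipsed with F at 120° (4.2); Ph at 240° is eclipsed with H at 240° (7.7). Total 22.5 kJ/mol.
F at 180° is staggered. Br at 0° is gauche with CHO at 60° (3.5); Ph at 240° is gauche with F at 180° (3.2). Total 6.7 kJ/mol.
F at 240° is eclipsed. Br at 0° is eclipsed with H at 0° (5.8); H at 120° is eclipsed with CHO at 120° (6.3); Ph at 240° is eclipsed with F at 240° (8.8). Total 20.9 kJ/mol.
F at 300° is staggered. Br at 0° is gauche with F at 300° (2.7); Ph at 240° is gauche with F at 300° (3.2); Ph at 240° is gauche with CHO at 180° (4.1). Total 10.0 kJ/mol.
The maximum (22.6 kJ/mol) occurs with F at 0°.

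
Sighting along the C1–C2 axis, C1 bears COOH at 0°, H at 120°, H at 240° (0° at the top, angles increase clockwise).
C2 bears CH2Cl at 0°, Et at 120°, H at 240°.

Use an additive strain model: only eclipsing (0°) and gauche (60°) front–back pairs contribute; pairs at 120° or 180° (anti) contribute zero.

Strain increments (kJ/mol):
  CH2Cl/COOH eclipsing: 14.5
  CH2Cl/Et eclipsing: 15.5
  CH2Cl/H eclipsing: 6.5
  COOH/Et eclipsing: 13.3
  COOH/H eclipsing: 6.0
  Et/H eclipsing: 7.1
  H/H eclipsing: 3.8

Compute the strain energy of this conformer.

25.4 kJ/mol

This conformer is eclipsed. COOH at 0° is eclipsed with CH2Cl at 0° (14.5); H at 120° is eclipsed with Et at 120° (7.1); H at 240° is eclipsed with H at 240° (3.8). Total 25.4 kJ/mol.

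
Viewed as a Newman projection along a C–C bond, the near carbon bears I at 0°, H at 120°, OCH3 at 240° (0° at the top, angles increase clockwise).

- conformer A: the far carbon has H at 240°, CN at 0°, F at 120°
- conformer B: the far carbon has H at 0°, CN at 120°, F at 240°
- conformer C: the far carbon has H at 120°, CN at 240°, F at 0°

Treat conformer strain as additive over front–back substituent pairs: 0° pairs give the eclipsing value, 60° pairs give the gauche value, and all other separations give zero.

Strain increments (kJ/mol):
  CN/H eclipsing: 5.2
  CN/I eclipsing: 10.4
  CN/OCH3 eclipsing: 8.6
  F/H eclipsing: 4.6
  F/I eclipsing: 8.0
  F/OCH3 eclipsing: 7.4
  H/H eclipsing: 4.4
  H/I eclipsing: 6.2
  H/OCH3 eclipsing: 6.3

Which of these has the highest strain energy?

A

A (eclipsed): I–CN eclipsed, H–F eclipsed, OCH3–H eclipsed; 10.4 + 4.6 + 6.3 = 21.3 kJ/mol.
B (eclipsed): I–H eclipsed, H–CN eclipsed, OCH3–F eclipsed; 6.2 + 5.2 + 7.4 = 18.8 kJ/mol.
C (eclipsed): I–F eclipsed, H–H eclipsed, OCH3–CN eclipsed; 8.0 + 4.4 + 8.6 = 21.0 kJ/mol.
A has the highest total (21.3 kJ/mol).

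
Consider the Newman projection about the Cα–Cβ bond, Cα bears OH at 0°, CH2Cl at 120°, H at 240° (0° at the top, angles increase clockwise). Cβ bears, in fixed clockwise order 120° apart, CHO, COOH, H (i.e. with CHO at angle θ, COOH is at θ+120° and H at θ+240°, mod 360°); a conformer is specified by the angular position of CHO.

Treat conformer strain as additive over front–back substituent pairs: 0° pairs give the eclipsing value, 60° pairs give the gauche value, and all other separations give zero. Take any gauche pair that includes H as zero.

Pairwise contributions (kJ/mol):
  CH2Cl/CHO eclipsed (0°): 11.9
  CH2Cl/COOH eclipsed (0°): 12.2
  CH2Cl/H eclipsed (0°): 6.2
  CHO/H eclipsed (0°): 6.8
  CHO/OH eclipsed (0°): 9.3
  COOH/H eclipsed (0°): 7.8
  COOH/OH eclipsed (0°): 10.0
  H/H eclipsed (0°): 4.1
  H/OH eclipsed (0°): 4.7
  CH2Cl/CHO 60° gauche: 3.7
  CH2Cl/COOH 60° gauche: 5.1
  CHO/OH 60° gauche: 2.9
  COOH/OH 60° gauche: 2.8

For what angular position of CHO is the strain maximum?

0°

CHO at 0° (eclipsed): OH(0°)/CHO(0°) eclipsed 9.3; CH2Cl(120°)/COOH(120°) eclipsed 12.2; H(240°)/H(240°) eclipsed 4.1 → 25.6 kJ/mol.
CHO at 60° (staggered): OH(0°)/CHO(60°) gauche 2.9; CH2Cl(120°)/CHO(60°) gauche 3.7; CH2Cl(120°)/COOH(180°) gauche 5.1 → 11.7 kJ/mol.
CHO at 120° (eclipsed): OH(0°)/H(0°) eclipsed 4.7; CH2Cl(120°)/CHO(120°) eclipsed 11.9; H(240°)/COOH(240°) eclipsed 7.8 → 24.4 kJ/mol.
CHO at 180° (staggered): OH(0°)/COOH(300°) gauche 2.8; CH2Cl(120°)/CHO(180°) gauche 3.7 → 6.5 kJ/mol.
CHO at 240° (eclipsed): OH(0°)/COOH(0°) eclipsed 10.0; CH2Cl(120°)/H(120°) eclipsed 6.2; H(240°)/CHO(240°) eclipsed 6.8 → 23.0 kJ/mol.
CHO at 300° (staggered): OH(0°)/CHO(300°) gauche 2.9; OH(0°)/COOH(60°) gauche 2.8; CH2Cl(120°)/COOH(60°) gauche 5.1 → 10.8 kJ/mol.
The maximum (25.6 kJ/mol) occurs with CHO at 0°.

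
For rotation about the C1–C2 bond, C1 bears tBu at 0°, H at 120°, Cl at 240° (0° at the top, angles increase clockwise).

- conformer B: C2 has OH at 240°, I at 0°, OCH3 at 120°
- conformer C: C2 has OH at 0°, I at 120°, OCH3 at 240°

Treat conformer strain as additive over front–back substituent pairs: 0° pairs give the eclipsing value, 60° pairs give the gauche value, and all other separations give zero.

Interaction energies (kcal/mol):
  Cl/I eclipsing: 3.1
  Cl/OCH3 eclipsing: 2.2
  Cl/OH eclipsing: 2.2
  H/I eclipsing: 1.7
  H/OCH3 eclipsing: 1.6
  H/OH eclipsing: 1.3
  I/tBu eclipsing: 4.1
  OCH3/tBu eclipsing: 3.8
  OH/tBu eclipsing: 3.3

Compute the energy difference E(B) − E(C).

+0.7 kcal/mol

B (eclipsed): tBu–I eclipsed, H–OCH3 eclipsed, Cl–OH eclipsed; 4.1 + 1.6 + 2.2 = 7.9 kcal/mol.
C (eclipsed): tBu–OH eclipsed, H–I eclipsed, Cl–OCH3 eclipsed; 3.3 + 1.7 + 2.2 = 7.2 kcal/mol.
E(B) − E(C) = 7.9 − 7.2 = +0.7 kcal/mol.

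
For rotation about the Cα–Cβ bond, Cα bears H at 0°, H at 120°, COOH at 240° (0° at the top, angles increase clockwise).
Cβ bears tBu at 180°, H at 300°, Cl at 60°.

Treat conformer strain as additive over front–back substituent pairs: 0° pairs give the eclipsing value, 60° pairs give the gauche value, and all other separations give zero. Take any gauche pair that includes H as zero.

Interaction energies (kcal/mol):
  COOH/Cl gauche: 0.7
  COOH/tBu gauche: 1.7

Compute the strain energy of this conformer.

1.7 kcal/mol

This conformer (staggered): COOH(240°)/tBu(180°) gauche 1.7 → 1.7 kcal/mol.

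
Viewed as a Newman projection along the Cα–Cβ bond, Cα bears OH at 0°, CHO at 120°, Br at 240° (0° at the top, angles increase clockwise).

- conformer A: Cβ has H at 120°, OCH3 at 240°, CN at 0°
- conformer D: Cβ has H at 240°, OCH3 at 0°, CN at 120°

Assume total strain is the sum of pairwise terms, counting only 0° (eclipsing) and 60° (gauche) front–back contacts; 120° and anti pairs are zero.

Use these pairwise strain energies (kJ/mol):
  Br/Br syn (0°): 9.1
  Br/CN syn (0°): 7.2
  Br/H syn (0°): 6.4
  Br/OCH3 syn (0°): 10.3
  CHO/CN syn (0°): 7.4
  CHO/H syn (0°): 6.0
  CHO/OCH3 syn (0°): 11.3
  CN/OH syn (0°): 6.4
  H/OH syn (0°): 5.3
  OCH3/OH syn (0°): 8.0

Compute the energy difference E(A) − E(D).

+0.9 kJ/mol

A (eclipsed): OH(0°)/CN(0°) eclipsed 6.4; CHO(120°)/H(120°) eclipsed 6.0; Br(240°)/OCH3(240°) eclipsed 10.3 → 22.7 kJ/mol.
D (eclipsed): OH(0°)/OCH3(0°) eclipsed 8.0; CHO(120°)/CN(120°) eclipsed 7.4; Br(240°)/H(240°) eclipsed 6.4 → 21.8 kJ/mol.
E(A) − E(D) = 22.7 − 21.8 = +0.9 kJ/mol.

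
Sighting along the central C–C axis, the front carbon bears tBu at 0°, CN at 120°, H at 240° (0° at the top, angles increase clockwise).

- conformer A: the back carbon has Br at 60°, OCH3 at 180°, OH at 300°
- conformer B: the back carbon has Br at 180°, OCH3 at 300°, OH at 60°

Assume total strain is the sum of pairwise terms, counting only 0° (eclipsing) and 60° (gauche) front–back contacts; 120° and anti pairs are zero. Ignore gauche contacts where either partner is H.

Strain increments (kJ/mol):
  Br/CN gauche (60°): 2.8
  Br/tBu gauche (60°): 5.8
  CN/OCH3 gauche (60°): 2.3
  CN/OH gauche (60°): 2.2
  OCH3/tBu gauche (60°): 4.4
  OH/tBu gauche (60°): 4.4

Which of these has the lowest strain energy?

A (staggered): tBu(0°)/Br(60°) gauche 5.8; tBu(0°)/OH(300°) gauche 4.4; CN(120°)/Br(60°) gauche 2.8; CN(120°)/OCH3(180°) gauche 2.3 → 15.3 kJ/mol.
B (staggered): tBu(0°)/OCH3(300°) gauche 4.4; tBu(0°)/OH(60°) gauche 4.4; CN(120°)/Br(180°) gauche 2.8; CN(120°)/OH(60°) gauche 2.2 → 13.8 kJ/mol.
B has the lowest total (13.8 kJ/mol).

B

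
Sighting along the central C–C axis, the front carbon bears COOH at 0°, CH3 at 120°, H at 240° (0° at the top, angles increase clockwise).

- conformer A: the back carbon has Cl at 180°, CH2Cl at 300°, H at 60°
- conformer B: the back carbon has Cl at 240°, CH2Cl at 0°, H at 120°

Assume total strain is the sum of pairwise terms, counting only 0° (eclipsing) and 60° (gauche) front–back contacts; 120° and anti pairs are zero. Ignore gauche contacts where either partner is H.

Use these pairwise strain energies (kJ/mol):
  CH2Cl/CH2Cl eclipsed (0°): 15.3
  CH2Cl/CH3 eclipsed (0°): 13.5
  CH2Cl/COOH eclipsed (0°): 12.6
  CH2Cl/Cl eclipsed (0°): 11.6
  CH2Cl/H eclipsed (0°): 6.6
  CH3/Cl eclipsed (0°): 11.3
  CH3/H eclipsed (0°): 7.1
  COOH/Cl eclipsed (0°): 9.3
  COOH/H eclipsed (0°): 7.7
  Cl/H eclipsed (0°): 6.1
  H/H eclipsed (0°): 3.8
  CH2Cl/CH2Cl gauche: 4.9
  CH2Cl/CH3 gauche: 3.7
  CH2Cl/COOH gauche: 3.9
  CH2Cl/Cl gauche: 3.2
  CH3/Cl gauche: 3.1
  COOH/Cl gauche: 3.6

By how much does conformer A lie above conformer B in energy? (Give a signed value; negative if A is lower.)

A (staggered): COOH–CH2Cl gauche, CH3–Cl gauche; 3.9 + 3.1 = 7.0 kJ/mol.
B (eclipsed): COOH–CH2Cl eclipsed, CH3–H eclipsed, H–Cl eclipsed; 12.6 + 7.1 + 6.1 = 25.8 kJ/mol.
E(A) − E(B) = 7.0 − 25.8 = -18.8 kJ/mol.

-18.8 kJ/mol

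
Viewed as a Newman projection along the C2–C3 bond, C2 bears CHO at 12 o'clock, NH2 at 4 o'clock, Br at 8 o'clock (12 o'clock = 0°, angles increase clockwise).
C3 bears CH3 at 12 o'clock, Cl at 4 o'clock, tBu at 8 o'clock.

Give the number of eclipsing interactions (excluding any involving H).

3

Non-H eclipsing pairs: CHO(0°)/CH3(0°); NH2(120°)/Cl(120°); Br(240°)/tBu(240°) — 3 interactions.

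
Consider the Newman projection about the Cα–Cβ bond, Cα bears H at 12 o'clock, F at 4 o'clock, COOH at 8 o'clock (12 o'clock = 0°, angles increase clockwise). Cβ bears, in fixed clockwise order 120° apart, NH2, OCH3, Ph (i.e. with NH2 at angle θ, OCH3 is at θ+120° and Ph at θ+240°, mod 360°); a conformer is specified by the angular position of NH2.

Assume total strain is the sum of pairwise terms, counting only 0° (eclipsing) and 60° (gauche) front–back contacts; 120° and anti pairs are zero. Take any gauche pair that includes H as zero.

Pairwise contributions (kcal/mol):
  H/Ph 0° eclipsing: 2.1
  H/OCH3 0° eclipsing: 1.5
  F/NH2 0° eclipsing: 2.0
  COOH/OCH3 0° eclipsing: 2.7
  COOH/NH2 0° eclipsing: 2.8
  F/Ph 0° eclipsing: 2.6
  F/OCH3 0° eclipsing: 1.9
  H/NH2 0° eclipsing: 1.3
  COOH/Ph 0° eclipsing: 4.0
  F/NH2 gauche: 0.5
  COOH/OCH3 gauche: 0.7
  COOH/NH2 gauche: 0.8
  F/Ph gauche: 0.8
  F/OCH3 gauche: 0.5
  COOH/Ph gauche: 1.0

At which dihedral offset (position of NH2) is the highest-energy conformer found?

NH2 at 0° (eclipsed): H(0°)/NH2(0°) eclipsed 1.3; F(120°)/OCH3(120°) eclipsed 1.9; COOH(240°)/Ph(240°) eclipsed 4.0 → 7.2 kcal/mol.
NH2 at 60° (staggered): F(120°)/NH2(60°) gauche 0.5; F(120°)/OCH3(180°) gauche 0.5; COOH(240°)/OCH3(180°) gauche 0.7; COOH(240°)/Ph(300°) gauche 1.0 → 2.7 kcal/mol.
NH2 at 120° (eclipsed): H(0°)/Ph(0°) eclipsed 2.1; F(120°)/NH2(120°) eclipsed 2.0; COOH(240°)/OCH3(240°) eclipsed 2.7 → 6.8 kcal/mol.
NH2 at 180° (staggered): F(120°)/NH2(180°) gauche 0.5; F(120°)/Ph(60°) gauche 0.8; COOH(240°)/NH2(180°) gauche 0.8; COOH(240°)/OCH3(300°) gauche 0.7 → 2.8 kcal/mol.
NH2 at 240° (eclipsed): H(0°)/OCH3(0°) eclipsed 1.5; F(120°)/Ph(120°) eclipsed 2.6; COOH(240°)/NH2(240°) eclipsed 2.8 → 6.9 kcal/mol.
NH2 at 300° (staggered): F(120°)/OCH3(60°) gauche 0.5; F(120°)/Ph(180°) gauche 0.8; COOH(240°)/NH2(300°) gauche 0.8; COOH(240°)/Ph(180°) gauche 1.0 → 3.1 kcal/mol.
The maximum (7.2 kcal/mol) occurs with NH2 at 0°.

0°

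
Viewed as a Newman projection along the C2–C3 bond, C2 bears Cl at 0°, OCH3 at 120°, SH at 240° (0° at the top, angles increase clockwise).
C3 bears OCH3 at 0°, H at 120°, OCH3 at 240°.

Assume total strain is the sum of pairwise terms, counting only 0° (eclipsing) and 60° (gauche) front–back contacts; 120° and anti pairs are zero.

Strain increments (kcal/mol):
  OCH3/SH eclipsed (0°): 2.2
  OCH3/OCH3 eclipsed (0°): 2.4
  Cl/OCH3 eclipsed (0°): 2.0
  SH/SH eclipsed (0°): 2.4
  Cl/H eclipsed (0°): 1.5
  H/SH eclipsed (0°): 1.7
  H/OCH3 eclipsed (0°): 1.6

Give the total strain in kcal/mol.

5.8 kcal/mol

This conformer (eclipsed): Cl(0°)/OCH3(0°) eclipsed 2.0; OCH3(120°)/H(120°) eclipsed 1.6; SH(240°)/OCH3(240°) eclipsed 2.2 → 5.8 kcal/mol.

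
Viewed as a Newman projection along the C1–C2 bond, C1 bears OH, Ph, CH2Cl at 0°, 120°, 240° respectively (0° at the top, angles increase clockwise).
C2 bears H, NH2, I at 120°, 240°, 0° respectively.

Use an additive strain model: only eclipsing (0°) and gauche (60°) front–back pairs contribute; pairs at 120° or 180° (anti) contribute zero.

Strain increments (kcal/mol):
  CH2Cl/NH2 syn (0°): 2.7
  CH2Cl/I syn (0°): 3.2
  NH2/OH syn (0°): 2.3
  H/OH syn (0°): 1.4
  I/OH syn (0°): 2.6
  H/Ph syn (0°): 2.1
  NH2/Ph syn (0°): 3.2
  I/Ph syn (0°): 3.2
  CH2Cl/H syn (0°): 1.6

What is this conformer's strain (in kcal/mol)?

This conformer (eclipsed): OH(0°)/I(0°) eclipsed 2.6; Ph(120°)/H(120°) eclipsed 2.1; CH2Cl(240°)/NH2(240°) eclipsed 2.7 → 7.4 kcal/mol.

7.4 kcal/mol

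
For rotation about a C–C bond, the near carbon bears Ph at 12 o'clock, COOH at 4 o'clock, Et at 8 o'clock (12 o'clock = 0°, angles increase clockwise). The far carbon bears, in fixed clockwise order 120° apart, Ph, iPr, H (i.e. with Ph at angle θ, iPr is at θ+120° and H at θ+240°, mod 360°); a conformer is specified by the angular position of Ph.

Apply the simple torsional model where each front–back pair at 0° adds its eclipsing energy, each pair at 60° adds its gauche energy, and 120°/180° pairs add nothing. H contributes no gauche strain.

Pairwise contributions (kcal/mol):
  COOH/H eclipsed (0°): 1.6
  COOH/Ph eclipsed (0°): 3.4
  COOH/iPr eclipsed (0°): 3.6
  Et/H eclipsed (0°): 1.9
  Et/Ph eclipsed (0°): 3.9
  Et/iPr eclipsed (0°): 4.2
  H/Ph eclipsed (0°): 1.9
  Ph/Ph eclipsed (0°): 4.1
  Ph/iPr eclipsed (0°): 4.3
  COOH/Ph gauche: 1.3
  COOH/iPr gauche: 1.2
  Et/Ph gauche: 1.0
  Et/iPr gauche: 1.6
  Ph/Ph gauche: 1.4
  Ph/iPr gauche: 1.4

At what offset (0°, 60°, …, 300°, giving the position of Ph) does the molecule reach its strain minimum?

Ph at 0° is eclipsed. Ph at 0° is eclipsed with Ph at 0° (4.1); COOH at 120° is eclipsed with iPr at 120° (3.6); Et at 240° is eclipsed with H at 240° (1.9). Total 9.6 kcal/mol.
Ph at 60° is staggered. Ph at 0° is gauche with Ph at 60° (1.4); COOH at 120° is gauche with Ph at 60° (1.3); COOH at 120° is gauche with iPr at 180° (1.2); Et at 240° is gauche with iPr at 180° (1.6). Total 5.5 kcal/mol.
Ph at 120° is eclipsed. Ph at 0° is eclipsed with H at 0° (1.9); COOH at 120° is eclipsed with Ph at 120° (3.4); Et at 240° is eclipsed with iPr at 240° (4.2). Total 9.5 kcal/mol.
Ph at 180° is staggered. Ph at 0° is gauche with iPr at 300° (1.4); COOH at 120° is gauche with Ph at 180° (1.3); Et at 240° is gauche with Ph at 180° (1.0); Et at 240° is gauche with iPr at 300° (1.6). Total 5.3 kcal/mol.
Ph at 240° is eclipsed. Ph at 0° is eclipsed with iPr at 0° (4.3); COOH at 120° is eclipsed with H at 120° (1.6); Et at 240° is eclipsed with Ph at 240° (3.9). Total 9.8 kcal/mol.
Ph at 300° is staggered. Ph at 0° is gauche with Ph at 300° (1.4); Ph at 0° is gauche with iPr at 60° (1.4); COOH at 120° is gauche with iPr at 60° (1.2); Et at 240° is gauche with Ph at 300° (1.0). Total 5.0 kcal/mol.
The minimum (5.0 kcal/mol) occurs with Ph at 300°.

300°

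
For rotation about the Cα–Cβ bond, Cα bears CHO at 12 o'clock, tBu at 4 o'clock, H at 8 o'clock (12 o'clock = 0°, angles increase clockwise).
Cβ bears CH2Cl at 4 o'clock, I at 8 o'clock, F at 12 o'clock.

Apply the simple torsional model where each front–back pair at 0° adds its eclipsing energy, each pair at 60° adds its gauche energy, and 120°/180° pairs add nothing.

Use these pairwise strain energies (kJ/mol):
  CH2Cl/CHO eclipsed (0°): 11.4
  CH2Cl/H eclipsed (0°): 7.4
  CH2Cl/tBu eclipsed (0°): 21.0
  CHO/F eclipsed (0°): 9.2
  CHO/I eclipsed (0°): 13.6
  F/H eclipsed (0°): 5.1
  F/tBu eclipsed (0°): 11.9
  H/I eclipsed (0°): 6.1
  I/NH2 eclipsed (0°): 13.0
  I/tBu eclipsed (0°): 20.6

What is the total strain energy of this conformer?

36.3 kJ/mol

This conformer (eclipsed): CHO(0°)/F(0°) eclipsed 9.2; tBu(120°)/CH2Cl(120°) eclipsed 21.0; H(240°)/I(240°) eclipsed 6.1 → 36.3 kJ/mol.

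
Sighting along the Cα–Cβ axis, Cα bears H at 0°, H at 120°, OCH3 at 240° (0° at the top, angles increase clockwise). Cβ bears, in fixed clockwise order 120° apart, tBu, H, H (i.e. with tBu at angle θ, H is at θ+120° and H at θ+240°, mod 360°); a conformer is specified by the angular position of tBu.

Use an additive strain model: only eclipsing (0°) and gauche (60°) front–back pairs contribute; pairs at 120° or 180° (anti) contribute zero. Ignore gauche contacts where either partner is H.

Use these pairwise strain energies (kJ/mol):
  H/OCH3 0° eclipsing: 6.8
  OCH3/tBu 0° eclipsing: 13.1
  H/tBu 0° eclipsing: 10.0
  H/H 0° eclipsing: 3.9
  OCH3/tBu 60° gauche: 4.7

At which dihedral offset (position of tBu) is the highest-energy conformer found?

tBu at 0° (eclipsed): H(0°)/tBu(0°) eclipsed 10.0; H(120°)/H(120°) eclipsed 3.9; OCH3(240°)/H(240°) eclipsed 6.8 → 20.7 kJ/mol.
tBu at 60° (staggered): no non-H gauche contacts → 0.0 kJ/mol.
tBu at 120° (eclipsed): H(0°)/H(0°) eclipsed 3.9; H(120°)/tBu(120°) eclipsed 10.0; OCH3(240°)/H(240°) eclipsed 6.8 → 20.7 kJ/mol.
tBu at 180° (staggered): OCH3(240°)/tBu(180°) gauche 4.7 → 4.7 kJ/mol.
tBu at 240° (eclipsed): H(0°)/H(0°) eclipsed 3.9; H(120°)/H(120°) eclipsed 3.9; OCH3(240°)/tBu(240°) eclipsed 13.1 → 20.9 kJ/mol.
tBu at 300° (staggered): OCH3(240°)/tBu(300°) gauche 4.7 → 4.7 kJ/mol.
The maximum (20.9 kJ/mol) occurs with tBu at 240°.

240°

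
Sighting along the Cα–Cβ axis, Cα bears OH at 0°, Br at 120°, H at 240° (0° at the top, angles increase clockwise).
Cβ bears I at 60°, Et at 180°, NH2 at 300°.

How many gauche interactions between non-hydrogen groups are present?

4

Non-H gauche pairs: OH(0°)/I(60°); OH(0°)/NH2(300°); Br(120°)/I(60°); Br(120°)/Et(180°) — 4 interactions.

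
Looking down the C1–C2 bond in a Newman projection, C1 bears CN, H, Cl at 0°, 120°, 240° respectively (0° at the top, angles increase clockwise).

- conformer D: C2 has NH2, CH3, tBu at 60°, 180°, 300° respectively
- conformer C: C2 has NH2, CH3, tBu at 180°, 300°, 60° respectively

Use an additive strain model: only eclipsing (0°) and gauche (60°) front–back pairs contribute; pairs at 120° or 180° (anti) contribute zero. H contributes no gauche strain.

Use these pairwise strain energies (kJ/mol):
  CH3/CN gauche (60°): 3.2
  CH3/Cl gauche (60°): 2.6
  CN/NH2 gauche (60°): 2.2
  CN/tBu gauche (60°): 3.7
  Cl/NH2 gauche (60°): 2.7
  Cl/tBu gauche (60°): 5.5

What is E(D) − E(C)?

+1.8 kJ/mol

D (staggered): CN(0°)/NH2(60°) gauche 2.2; CN(0°)/tBu(300°) gauche 3.7; Cl(240°)/CH3(180°) gauche 2.6; Cl(240°)/tBu(300°) gauche 5.5 → 14.0 kJ/mol.
C (staggered): CN(0°)/CH3(300°) gauche 3.2; CN(0°)/tBu(60°) gauche 3.7; Cl(240°)/NH2(180°) gauche 2.7; Cl(240°)/CH3(300°) gauche 2.6 → 12.2 kJ/mol.
E(D) − E(C) = 14.0 − 12.2 = +1.8 kJ/mol.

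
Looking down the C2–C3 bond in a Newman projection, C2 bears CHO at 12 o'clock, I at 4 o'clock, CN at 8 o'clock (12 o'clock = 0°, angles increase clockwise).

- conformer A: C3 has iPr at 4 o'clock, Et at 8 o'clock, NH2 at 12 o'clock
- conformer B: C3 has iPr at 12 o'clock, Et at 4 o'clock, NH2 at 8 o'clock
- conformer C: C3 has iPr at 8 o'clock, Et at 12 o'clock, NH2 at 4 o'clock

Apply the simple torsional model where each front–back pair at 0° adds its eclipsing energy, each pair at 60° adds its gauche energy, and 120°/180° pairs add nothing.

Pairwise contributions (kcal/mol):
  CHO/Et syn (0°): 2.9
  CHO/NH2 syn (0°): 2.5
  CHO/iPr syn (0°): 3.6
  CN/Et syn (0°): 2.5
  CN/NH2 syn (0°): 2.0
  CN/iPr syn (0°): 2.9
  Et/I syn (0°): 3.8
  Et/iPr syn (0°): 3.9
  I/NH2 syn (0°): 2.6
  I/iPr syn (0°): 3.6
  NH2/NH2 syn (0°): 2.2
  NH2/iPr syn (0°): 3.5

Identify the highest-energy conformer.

B

A (eclipsed): CHO(0°)/NH2(0°) eclipsed 2.5; I(120°)/iPr(120°) eclipsed 3.6; CN(240°)/Et(240°) eclipsed 2.5 → 8.6 kcal/mol.
B (eclipsed): CHO(0°)/iPr(0°) eclipsed 3.6; I(120°)/Et(120°) eclipsed 3.8; CN(240°)/NH2(240°) eclipsed 2.0 → 9.4 kcal/mol.
C (eclipsed): CHO(0°)/Et(0°) eclipsed 2.9; I(120°)/NH2(120°) eclipsed 2.6; CN(240°)/iPr(240°) eclipsed 2.9 → 8.4 kcal/mol.
B has the highest total (9.4 kcal/mol).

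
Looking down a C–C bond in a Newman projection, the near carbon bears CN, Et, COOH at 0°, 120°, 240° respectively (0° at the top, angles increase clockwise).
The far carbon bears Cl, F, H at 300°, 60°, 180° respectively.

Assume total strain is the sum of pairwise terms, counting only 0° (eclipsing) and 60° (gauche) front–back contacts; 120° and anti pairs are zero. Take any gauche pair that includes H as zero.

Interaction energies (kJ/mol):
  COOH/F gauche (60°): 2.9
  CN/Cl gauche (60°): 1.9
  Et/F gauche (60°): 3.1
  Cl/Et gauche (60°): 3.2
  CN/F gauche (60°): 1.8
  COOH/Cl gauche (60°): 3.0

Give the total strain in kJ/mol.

9.8 kJ/mol

This conformer (staggered): CN–Cl gauche, CN–F gauche, Et–F gauche, COOH–Cl gauche; 1.9 + 1.8 + 3.1 + 3.0 = 9.8 kJ/mol.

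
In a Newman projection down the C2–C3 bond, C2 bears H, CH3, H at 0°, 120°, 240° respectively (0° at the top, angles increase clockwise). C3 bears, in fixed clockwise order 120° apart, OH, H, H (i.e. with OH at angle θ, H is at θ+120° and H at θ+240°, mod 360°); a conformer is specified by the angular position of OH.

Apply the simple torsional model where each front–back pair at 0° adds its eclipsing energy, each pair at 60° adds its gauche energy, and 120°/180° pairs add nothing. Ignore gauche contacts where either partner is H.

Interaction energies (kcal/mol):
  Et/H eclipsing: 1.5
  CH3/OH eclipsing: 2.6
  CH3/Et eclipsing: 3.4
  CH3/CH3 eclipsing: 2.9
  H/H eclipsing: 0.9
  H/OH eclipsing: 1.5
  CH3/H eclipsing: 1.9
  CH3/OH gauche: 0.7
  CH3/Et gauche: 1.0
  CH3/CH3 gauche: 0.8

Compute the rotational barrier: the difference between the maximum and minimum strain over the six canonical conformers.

OH at 0° (eclipsed): H(0°)/OH(0°) eclipsed 1.5; CH3(120°)/H(120°) eclipsed 1.9; H(240°)/H(240°) eclipsed 0.9 → 4.3 kcal/mol.
OH at 60° (staggered): CH3(120°)/OH(60°) gauche 0.7 → 0.7 kcal/mol.
OH at 120° (eclipsed): H(0°)/H(0°) eclipsed 0.9; CH3(120°)/OH(120°) eclipsed 2.6; H(240°)/H(240°) eclipsed 0.9 → 4.4 kcal/mol.
OH at 180° (staggered): CH3(120°)/OH(180°) gauche 0.7 → 0.7 kcal/mol.
OH at 240° (eclipsed): H(0°)/H(0°) eclipsed 0.9; CH3(120°)/H(120°) eclipsed 1.9; H(240°)/OH(240°) eclipsed 1.5 → 4.3 kcal/mol.
OH at 300° (staggered): no non-H gauche contacts → 0.0 kcal/mol.
Max at 120° (4.4 kcal/mol), min at 300° (0.0 kcal/mol); barrier = 4.4 kcal/mol.

4.4 kcal/mol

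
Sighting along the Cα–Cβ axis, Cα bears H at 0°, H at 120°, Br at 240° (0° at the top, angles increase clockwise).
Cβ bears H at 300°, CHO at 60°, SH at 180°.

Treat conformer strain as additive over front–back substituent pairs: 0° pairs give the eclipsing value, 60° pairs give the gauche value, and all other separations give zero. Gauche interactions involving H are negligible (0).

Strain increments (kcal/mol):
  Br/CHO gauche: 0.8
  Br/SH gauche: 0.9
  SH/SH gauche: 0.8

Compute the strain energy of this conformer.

0.9 kcal/mol

This conformer (staggered): Br–SH gauche; 0.9 = 0.9 kcal/mol.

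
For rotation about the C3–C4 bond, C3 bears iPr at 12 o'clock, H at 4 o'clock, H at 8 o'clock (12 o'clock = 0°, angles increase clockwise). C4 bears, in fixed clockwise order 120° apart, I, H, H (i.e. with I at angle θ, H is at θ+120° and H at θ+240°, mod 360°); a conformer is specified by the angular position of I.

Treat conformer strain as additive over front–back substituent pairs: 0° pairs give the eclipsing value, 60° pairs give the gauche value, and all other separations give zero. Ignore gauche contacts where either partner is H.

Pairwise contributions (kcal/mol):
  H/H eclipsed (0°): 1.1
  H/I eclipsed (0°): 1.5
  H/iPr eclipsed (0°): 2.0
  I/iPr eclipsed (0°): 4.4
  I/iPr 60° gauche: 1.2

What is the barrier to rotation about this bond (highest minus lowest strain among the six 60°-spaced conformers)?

6.6 kcal/mol

I at 0° (eclipsed): iPr(0°)/I(0°) eclipsed 4.4; H(120°)/H(120°) eclipsed 1.1; H(240°)/H(240°) eclipsed 1.1 → 6.6 kcal/mol.
I at 60° (staggered): iPr(0°)/I(60°) gauche 1.2 → 1.2 kcal/mol.
I at 120° (eclipsed): iPr(0°)/H(0°) eclipsed 2.0; H(120°)/I(120°) eclipsed 1.5; H(240°)/H(240°) eclipsed 1.1 → 4.6 kcal/mol.
I at 180° (staggered): no non-H gauche contacts → 0.0 kcal/mol.
I at 240° (eclipsed): iPr(0°)/H(0°) eclipsed 2.0; H(120°)/H(120°) eclipsed 1.1; H(240°)/I(240°) eclipsed 1.5 → 4.6 kcal/mol.
I at 300° (staggered): iPr(0°)/I(300°) gauche 1.2 → 1.2 kcal/mol.
Max at 0° (6.6 kcal/mol), min at 180° (0.0 kcal/mol); barrier = 6.6 kcal/mol.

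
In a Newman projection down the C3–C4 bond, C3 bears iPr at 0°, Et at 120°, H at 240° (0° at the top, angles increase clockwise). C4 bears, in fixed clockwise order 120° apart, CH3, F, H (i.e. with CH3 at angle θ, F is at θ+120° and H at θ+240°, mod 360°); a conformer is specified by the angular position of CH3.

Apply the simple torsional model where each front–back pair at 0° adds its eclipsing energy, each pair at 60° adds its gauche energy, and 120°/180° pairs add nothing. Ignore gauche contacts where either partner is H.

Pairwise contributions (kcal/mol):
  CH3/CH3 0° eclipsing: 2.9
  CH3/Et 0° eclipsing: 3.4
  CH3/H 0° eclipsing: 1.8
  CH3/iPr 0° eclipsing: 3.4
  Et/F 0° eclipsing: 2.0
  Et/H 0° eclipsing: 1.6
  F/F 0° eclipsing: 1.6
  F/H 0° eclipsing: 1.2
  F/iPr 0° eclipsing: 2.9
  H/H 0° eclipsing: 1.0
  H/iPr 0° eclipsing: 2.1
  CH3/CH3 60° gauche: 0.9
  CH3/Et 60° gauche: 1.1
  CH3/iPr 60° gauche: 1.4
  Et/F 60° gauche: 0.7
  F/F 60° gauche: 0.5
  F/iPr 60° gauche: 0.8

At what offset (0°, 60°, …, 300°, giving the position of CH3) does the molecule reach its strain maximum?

CH3 at 0° is eclipsed. iPr at 0° is eclipsed with CH3 at 0° (3.4); Et at 120° is eclipsed with F at 120° (2.0); H at 240° is eclipsed with H at 240° (1.0). Total 6.4 kcal/mol.
CH3 at 60° is staggered. iPr at 0° is gauche with CH3 at 60° (1.4); Et at 120° is gauche with CH3 at 60° (1.1); Et at 120° is gauche with F at 180° (0.7). Total 3.2 kcal/mol.
CH3 at 120° is eclipsed. iPr at 0° is eclipsed with H at 0° (2.1); Et at 120° is eclipsed with CH3 at 120° (3.4); H at 240° is eclipsed with F at 240° (1.2). Total 6.7 kcal/mol.
CH3 at 180° is staggered. iPr at 0° is gauche with F at 300° (0.8); Et at 120° is gauche with CH3 at 180° (1.1). Total 1.9 kcal/mol.
CH3 at 240° is eclipsed. iPr at 0° is eclipsed with F at 0° (2.9); Et at 120° is eclipsed with H at 120° (1.6); H at 240° is eclipsed with CH3 at 240° (1.8). Total 6.3 kcal/mol.
CH3 at 300° is staggered. iPr at 0° is gauche with CH3 at 300° (1.4); iPr at 0° is gauche with F at 60° (0.8); Et at 120° is gauche with F at 60° (0.7). Total 2.9 kcal/mol.
The maximum (6.7 kcal/mol) occurs with CH3 at 120°.

120°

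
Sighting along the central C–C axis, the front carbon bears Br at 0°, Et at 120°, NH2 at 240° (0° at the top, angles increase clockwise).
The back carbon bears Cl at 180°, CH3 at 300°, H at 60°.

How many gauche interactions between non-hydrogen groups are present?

Non-H gauche pairs: Br(0°)/CH3(300°); Et(120°)/Cl(180°); NH2(240°)/Cl(180°); NH2(240°)/CH3(300°) — 4 interactions.

4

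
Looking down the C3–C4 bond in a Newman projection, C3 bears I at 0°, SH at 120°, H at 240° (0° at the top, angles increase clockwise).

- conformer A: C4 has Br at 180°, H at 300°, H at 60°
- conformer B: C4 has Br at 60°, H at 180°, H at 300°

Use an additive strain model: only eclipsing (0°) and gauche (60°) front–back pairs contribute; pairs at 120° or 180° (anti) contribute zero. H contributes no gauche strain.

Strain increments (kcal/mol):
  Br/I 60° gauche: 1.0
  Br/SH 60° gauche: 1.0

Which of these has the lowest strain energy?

A

A (staggered): SH(120°)/Br(180°) gauche 1.0 → 1.0 kcal/mol.
B (staggered): I(0°)/Br(60°) gauche 1.0; SH(120°)/Br(60°) gauche 1.0 → 2.0 kcal/mol.
A has the lowest total (1.0 kcal/mol).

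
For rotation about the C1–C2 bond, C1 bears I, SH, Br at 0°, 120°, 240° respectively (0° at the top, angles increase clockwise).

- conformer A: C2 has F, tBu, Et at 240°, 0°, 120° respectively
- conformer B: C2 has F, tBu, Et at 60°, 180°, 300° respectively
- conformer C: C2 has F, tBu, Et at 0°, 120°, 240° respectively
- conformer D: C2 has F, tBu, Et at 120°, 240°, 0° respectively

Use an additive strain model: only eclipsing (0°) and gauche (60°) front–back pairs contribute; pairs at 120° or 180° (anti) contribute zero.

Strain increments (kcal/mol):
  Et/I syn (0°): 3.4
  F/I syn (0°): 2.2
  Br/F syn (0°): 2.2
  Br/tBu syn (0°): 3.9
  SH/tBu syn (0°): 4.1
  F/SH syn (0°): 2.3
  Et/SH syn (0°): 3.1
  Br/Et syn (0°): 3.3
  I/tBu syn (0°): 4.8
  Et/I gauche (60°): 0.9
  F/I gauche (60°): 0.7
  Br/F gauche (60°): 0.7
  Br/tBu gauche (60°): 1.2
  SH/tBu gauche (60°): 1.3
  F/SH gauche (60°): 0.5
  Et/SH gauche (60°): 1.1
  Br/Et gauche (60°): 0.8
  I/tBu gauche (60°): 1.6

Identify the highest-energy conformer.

A

A (eclipsed): I(0°)/tBu(0°) eclipsed 4.8; SH(120°)/Et(120°) eclipsed 3.1; Br(240°)/F(240°) eclipsed 2.2 → 10.1 kcal/mol.
B (staggered): I(0°)/F(60°) gauche 0.7; I(0°)/Et(300°) gauche 0.9; SH(120°)/F(60°) gauche 0.5; SH(120°)/tBu(180°) gauche 1.3; Br(240°)/tBu(180°) gauche 1.2; Br(240°)/Et(300°) gauche 0.8 → 5.4 kcal/mol.
C (eclipsed): I(0°)/F(0°) eclipsed 2.2; SH(120°)/tBu(120°) eclipsed 4.1; Br(240°)/Et(240°) eclipsed 3.3 → 9.6 kcal/mol.
D (eclipsed): I(0°)/Et(0°) eclipsed 3.4; SH(120°)/F(120°) eclipsed 2.3; Br(240°)/tBu(240°) eclipsed 3.9 → 9.6 kcal/mol.
A has the highest total (10.1 kcal/mol).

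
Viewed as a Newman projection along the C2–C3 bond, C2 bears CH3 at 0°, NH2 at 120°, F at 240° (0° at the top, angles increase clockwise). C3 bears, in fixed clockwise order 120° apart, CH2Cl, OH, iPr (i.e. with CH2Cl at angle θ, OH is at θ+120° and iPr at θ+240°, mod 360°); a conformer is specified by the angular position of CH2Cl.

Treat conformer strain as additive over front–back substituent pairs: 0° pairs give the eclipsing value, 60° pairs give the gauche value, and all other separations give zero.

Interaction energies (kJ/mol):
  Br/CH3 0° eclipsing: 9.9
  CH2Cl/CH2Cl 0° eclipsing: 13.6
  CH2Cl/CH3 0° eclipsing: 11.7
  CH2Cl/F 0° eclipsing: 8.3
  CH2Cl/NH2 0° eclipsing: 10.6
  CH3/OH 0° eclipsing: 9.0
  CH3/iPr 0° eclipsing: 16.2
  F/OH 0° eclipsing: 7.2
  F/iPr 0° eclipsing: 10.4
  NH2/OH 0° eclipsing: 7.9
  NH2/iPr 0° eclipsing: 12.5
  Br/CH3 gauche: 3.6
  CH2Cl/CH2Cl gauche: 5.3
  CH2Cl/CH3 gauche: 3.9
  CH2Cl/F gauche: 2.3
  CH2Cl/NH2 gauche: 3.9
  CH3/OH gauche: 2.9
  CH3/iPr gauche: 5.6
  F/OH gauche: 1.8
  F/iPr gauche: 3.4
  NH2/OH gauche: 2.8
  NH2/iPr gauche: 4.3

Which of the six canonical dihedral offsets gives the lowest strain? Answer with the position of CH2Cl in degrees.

300°

CH2Cl at 0° (eclipsed): CH3–CH2Cl eclipsed, NH2–OH eclipsed, F–iPr eclipsed; 11.7 + 7.9 + 10.4 = 30.0 kJ/mol.
CH2Cl at 60° (staggered): CH3–CH2Cl gauche, CH3–iPr gauche, NH2–CH2Cl gauche, NH2–OH gauche, F–OH gauche, F–iPr gauche; 3.9 + 5.6 + 3.9 + 2.8 + 1.8 + 3.4 = 21.4 kJ/mol.
CH2Cl at 120° (eclipsed): CH3–iPr eclipsed, NH2–CH2Cl eclipsed, F–OH eclipsed; 16.2 + 10.6 + 7.2 = 34.0 kJ/mol.
CH2Cl at 180° (staggered): CH3–OH gauche, CH3–iPr gauche, NH2–CH2Cl gauche, NH2–iPr gauche, F–CH2Cl gauche, F–OH gauche; 2.9 + 5.6 + 3.9 + 4.3 + 2.3 + 1.8 = 20.8 kJ/mol.
CH2Cl at 240° (eclipsed): CH3–OH eclipsed, NH2–iPr eclipsed, F–CH2Cl eclipsed; 9.0 + 12.5 + 8.3 = 29.8 kJ/mol.
CH2Cl at 300° (staggered): CH3–CH2Cl gauche, CH3–OH gauche, NH2–OH gauche, NH2–iPr gauche, F–CH2Cl gauche, F–iPr gauche; 3.9 + 2.9 + 2.8 + 4.3 + 2.3 + 3.4 = 19.6 kJ/mol.
The minimum (19.6 kJ/mol) occurs with CH2Cl at 300°.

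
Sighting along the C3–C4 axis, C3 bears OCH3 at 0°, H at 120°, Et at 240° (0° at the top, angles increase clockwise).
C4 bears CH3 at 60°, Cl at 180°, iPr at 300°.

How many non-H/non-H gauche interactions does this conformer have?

Non-H gauche pairs: OCH3(0°)/CH3(60°); OCH3(0°)/iPr(300°); Et(240°)/Cl(180°); Et(240°)/iPr(300°) — 4 interactions.

4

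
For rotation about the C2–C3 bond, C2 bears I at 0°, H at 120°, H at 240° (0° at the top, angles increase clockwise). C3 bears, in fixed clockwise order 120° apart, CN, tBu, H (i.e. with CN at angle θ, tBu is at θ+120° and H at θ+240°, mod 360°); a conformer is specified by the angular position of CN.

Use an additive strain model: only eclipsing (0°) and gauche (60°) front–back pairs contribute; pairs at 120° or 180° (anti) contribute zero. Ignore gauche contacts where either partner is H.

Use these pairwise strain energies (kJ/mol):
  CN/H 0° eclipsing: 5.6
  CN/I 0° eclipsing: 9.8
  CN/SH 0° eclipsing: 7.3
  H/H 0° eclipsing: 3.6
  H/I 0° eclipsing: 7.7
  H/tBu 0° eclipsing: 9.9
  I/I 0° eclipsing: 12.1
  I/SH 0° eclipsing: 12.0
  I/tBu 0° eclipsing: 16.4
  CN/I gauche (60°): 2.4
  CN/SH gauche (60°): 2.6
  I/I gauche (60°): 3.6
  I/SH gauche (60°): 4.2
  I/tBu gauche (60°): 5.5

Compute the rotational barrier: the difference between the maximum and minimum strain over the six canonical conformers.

CN at 0° (eclipsed): I(0°)/CN(0°) eclipsed 9.8; H(120°)/tBu(120°) eclipsed 9.9; H(240°)/H(240°) eclipsed 3.6 → 23.3 kJ/mol.
CN at 60° (staggered): I(0°)/CN(60°) gauche 2.4 → 2.4 kJ/mol.
CN at 120° (eclipsed): I(0°)/H(0°) eclipsed 7.7; H(120°)/CN(120°) eclipsed 5.6; H(240°)/tBu(240°) eclipsed 9.9 → 23.2 kJ/mol.
CN at 180° (staggered): I(0°)/tBu(300°) gauche 5.5 → 5.5 kJ/mol.
CN at 240° (eclipsed): I(0°)/tBu(0°) eclipsed 16.4; H(120°)/H(120°) eclipsed 3.6; H(240°)/CN(240°) eclipsed 5.6 → 25.6 kJ/mol.
CN at 300° (staggered): I(0°)/CN(300°) gauche 2.4; I(0°)/tBu(60°) gauche 5.5 → 7.9 kJ/mol.
Max at 240° (25.6 kJ/mol), min at 60° (2.4 kJ/mol); barrier = 23.2 kJ/mol.

23.2 kJ/mol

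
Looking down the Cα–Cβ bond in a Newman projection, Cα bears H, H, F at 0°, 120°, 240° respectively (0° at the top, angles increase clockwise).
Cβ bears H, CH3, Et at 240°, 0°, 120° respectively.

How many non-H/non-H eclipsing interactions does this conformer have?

Every eclipsing pair involves H, so the count is 0.

0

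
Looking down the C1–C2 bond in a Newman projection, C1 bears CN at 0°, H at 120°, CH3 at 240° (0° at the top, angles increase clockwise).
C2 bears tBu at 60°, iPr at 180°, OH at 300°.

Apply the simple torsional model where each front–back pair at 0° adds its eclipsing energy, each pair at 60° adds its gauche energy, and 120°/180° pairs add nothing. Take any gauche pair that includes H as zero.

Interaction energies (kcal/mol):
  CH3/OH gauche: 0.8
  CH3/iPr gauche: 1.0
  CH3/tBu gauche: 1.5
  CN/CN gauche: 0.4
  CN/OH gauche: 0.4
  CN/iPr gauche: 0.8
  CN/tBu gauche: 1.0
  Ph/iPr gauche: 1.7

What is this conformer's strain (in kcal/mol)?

3.2 kcal/mol

This conformer is staggered. CN at 0° is gauche with tBu at 60° (1.0); CN at 0° is gauche with OH at 300° (0.4); CH3 at 240° is gauche with iPr at 180° (1.0); CH3 at 240° is gauche with OH at 300° (0.8). Total 3.2 kcal/mol.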